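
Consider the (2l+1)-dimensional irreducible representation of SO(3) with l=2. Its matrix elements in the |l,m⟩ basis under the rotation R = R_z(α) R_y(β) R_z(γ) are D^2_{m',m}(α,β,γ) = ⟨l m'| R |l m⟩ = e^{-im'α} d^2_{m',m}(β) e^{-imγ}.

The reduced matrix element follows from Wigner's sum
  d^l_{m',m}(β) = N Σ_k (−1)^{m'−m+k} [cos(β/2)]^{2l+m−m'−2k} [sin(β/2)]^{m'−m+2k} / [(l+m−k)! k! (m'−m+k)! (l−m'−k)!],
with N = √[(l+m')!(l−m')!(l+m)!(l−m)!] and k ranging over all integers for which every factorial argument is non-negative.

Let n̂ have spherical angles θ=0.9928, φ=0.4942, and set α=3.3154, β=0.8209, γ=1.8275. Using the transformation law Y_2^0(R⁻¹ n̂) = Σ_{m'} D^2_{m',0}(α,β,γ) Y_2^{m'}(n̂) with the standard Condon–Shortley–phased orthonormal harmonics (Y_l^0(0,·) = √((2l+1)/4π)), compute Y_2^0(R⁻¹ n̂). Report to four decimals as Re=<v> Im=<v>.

Re=-0.2739 Im=0.0000

Need the full column D^2_{m',0} for m'=−2..2 at α=3.3154, β=0.8209, γ=1.8275.
cos(β/2)=0.916941, sin(β/2)=0.399022
d^2_{-2,0}: single k=2 term ⇒ +0.327908;  D = +0.308295+0.111704i
d^2_{-1,0}: k∈[1..2] ⇒ +0.753524 -0.142695 = +0.610829;  D = -0.601626-0.105633i
d^2_{0,0}: k∈[0..2] ⇒ +0.706913 -0.535472 +0.025351 = +0.196792;  D = +0.196792+0.000000i
d^2_{1,0}: k∈[0..1] ⇒ -0.753524 +0.142695 = -0.610829;  D = +0.601626-0.105633i
d^2_{2,0}: single k=0 term ⇒ +0.327908;  D = +0.308295-0.111704i
Y_2^{m'}(θ=0.9928,φ=0.4942) and Σ D·Y over m':
  (+0.3083+0.1117i)·(+0.1490-0.2263i)  (-0.6016-0.1056i)·(+0.3112-0.1677i)  (+0.1968+0.0000i)·(-0.0330+0.0000i)  (+0.6016-0.1056i)·(-0.3112-0.1677i)  (+0.3083-0.1117i)·(+0.1490+0.2263i)
Y_2^0(R⁻¹ n̂) = -0.273930+0.000000i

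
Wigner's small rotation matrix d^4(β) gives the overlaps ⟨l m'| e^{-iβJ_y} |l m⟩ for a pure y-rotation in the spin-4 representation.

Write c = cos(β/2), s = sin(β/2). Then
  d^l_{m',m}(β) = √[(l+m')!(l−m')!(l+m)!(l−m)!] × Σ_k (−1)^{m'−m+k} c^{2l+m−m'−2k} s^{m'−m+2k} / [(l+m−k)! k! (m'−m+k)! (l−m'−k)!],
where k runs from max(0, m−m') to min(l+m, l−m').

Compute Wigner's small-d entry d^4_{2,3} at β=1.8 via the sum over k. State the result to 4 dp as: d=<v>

d=-0.3956

d^4_{2,3}(β=1.8) via Wigner's sum:
Half-angle: c=0.621610, s=0.783327. N=√(720·2·5040·1)=2693.993318
k: max(0,(3)−(2))=1 … min(4+(3),4−(2))=2
  k=1: (−1)^0·2693.9933/(720)·0.6216^7·0.7833^1 = +0.105107
  k=2: (−1)^1·2693.9933/(240)·0.6216^5·0.7833^3 = -0.500731
d^4_{2,3}(1.8) = +0.105107 -0.500731 = -0.395623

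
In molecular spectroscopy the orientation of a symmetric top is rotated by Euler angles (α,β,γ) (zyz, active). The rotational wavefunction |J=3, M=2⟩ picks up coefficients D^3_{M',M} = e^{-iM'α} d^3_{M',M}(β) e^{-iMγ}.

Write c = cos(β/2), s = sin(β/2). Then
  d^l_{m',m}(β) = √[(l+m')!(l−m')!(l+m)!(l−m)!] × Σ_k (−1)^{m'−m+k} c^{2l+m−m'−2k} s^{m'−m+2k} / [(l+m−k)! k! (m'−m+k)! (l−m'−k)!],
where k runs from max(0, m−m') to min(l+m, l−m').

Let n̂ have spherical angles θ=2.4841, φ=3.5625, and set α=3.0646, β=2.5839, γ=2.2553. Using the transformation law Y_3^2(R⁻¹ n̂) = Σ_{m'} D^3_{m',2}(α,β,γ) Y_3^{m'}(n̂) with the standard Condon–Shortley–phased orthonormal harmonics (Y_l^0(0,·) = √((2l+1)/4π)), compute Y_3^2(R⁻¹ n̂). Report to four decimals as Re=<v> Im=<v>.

Re=0.0369 Im=-0.0760

Need the full column D^3_{m',2} for m'=−3..3 at α=3.0646, β=2.5839, γ=2.2553.
cos(β/2)=0.275247, sin(β/2)=0.961374
d^3_{-3,2}: single k=5 term ⇒ +0.553680;  D = -0.016159-0.553444i
d^3_{-2,2}: k∈[4..5] ⇒ +0.323581 -0.789502 = -0.465921;  D = +0.022264-0.465389i
d^3_{-1,2}: k∈[3..4] ⇒ +0.117185 -0.714798 = -0.597612;  D = -0.074386+0.592965i
d^3_{0,2}: k∈[2..3] ⇒ +0.029056 -0.354465 = -0.325409;  D = +0.065219-0.318807i
d^3_{1,2}: k∈[1..2] ⇒ +0.004803 -0.117185 = -0.112382;  D = -0.030926+0.108043i
d^3_{2,2}: k∈[0..1] ⇒ +0.000435 -0.026524 = -0.026089;  D = +0.009087-0.024456i
d^3_{3,2}: single k=0 term ⇒ -0.003720;  D = -0.001560+0.003377i
Y_3^{m'}(θ=2.4841,φ=3.5625) and Σ D·Y over m':
  (-0.0162-0.5534i)·(-0.0289+0.0907i)  (+0.0223-0.4654i)·(-0.2012+0.2253i)  (-0.0744+0.5930i)·(-0.3844+0.1721i)  (+0.0652-0.3188i)·(-0.0392+0.0000i)  (-0.0309+0.1080i)·(+0.3844+0.1721i)  (+0.0091-0.0245i)·(-0.2012-0.2253i)  (-0.0016+0.0034i)·(+0.0289+0.0907i)
Y_3^2(R⁻¹ n̂) = +0.036902-0.076040i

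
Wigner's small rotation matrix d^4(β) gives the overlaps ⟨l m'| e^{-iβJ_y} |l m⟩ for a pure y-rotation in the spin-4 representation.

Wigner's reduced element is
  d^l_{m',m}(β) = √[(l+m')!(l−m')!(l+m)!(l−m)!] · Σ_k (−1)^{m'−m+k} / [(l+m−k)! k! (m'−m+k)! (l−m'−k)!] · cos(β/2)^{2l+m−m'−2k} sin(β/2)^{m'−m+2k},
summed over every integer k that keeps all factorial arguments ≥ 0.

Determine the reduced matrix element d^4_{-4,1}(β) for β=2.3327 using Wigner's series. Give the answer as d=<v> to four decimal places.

d^4_{-4,1}(β=2.3327) via Wigner's sum:
With c≡cos(β/2)=0.393510 and s≡sin(β/2)=0.919320, N=[1·40320·120·6]^{1/2}=5387.986637
k: max(0,(1)−(-4))=5 … min(4+(1),4−(-4))=5
  k=5: (−1)^0·5387.9866/(720)·0.3935^3·0.9193^5 = +0.299430
d^4_{-4,1}(2.3327) = +0.299430

d=0.2994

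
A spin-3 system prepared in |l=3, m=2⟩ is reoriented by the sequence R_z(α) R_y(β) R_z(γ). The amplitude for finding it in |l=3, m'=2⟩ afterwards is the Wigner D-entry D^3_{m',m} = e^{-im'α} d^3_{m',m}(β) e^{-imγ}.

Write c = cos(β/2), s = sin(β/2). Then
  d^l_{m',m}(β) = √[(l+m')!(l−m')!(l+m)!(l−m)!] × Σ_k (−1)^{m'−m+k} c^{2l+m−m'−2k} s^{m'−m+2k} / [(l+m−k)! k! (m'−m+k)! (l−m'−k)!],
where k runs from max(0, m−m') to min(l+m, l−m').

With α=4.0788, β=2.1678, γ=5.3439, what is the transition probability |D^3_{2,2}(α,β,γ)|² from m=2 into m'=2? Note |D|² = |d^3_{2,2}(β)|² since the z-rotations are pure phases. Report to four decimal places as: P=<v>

Split into d^3_{2,2}(β=2.1678) × two z-phases.
c=cos(2.1678/2)=0.467885, s=sin(2.1678/2)=0.883789; N=√[120·1·120·1]=120.000000
The bounds max(0,m−m')=0 and min(l+m,l−m')=1 give 2 terms
  k=0: (−1)^0·120.0000/(120)·0.4679^6·0.8838^0 = +0.010491
  k=1: (−1)^1·120.0000/(24)·0.4679^4·0.8838^2 = -0.187165
d^3_{2,2}(2.1678) = +0.010491 -0.187165 = -0.176673
|D^3_{2,2}|² = |d^3_{2,2}(β)|² = (-0.176673)² = 0.031214 (the z-rotation phases have unit modulus)

P=0.0312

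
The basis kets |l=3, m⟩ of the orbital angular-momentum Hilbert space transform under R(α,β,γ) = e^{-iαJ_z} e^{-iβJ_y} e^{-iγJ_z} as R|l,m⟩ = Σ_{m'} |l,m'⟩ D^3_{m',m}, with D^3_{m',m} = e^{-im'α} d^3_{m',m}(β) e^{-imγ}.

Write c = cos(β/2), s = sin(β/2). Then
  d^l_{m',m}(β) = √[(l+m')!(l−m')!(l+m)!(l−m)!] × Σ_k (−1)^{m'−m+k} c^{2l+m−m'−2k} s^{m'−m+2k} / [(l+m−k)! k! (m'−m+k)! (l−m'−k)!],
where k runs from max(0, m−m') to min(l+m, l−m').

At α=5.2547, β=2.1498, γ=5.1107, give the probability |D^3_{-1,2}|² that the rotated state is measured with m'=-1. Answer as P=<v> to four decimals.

D^3_{-1,2}(5.2547,2.1498,5.1107) = e^{-i·-1·5.2547}·d^3_{-1,2}(2.1498)·e^{-i·2·5.1107}. Compute d first:
Half-angle: c=0.475820, s=0.879543. N=√(2·24·120·1)=75.894664
The bounds max(0,m−m')=3 and min(l+m,l−m')=4 give 2 terms
  k=3: (−1)^0·75.8947/(12)·0.4758^3·0.8795^3 = +0.463585
  k=4: (−1)^1·75.8947/(24)·0.4758^1·0.8795^5 = -0.792004
d^3_{-1,2}(2.1498) = +0.463585 -0.792004 = -0.328419
|D^3_{-1,2}|² = |d^3_{-1,2}(β)|² = (-0.328419)² = 0.107859 (the z-rotation phases have unit modulus)

P=0.1079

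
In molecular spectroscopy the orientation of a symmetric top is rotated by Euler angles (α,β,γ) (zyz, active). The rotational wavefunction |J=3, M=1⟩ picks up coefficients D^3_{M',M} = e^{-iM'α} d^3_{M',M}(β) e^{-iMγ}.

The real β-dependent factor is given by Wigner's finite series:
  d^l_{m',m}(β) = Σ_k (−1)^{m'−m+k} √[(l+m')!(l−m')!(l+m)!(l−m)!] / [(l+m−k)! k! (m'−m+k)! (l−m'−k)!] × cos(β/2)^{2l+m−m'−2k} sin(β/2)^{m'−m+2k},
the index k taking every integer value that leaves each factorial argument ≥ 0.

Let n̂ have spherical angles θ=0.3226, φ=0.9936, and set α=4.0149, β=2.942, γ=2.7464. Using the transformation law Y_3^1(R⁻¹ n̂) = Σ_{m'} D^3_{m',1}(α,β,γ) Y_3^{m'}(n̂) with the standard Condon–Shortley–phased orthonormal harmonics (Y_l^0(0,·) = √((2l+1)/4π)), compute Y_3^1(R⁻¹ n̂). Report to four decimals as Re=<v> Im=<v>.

Need the full column D^3_{m',1} for m'=−3..3 at α=4.0149, β=2.942, γ=2.7464.
cos(β/2)=0.099631, sin(β/2)=0.995024
d^3_{-3,1}: single k=4 term ⇒ +0.037685;  D = -0.037384+0.004754i
d^3_{-2,1}: k∈[3..4] ⇒ +0.006162 -0.307300 = -0.301138;  D = -0.162760+0.253364i
d^3_{-1,1}: k∈[2..4] ⇒ +0.000585 -0.077842 +0.970516 = +0.893259;  D = +0.265935+0.852755i
d^3_{0,1}: k∈[1..3] ⇒ +0.000034 -0.010125 +0.336630 = +0.326539;  D = -0.301370-0.125713i
d^3_{1,1}: k∈[0..2] ⇒ +0.000001 -0.000780 +0.058381 = +0.057602;  D = +0.051143-0.026503i
d^3_{2,1}: k∈[0..1] ⇒ -0.000031 +0.006162 = +0.006131;  D = -0.001334+0.005984i
d^3_{3,1}: single k=0 term ⇒ +0.000378;  D = -0.000230-0.000300i
Y_3^{m'}(θ=0.3226,φ=0.9936) and Σ D·Y over m':
  (-0.0374+0.0048i)·(-0.0131-0.0021i)  (-0.1628+0.2534i)·(-0.0394-0.0891i)  (+0.2659+0.8528i)·(+0.1955-0.3003i)  (-0.3014-0.1257i)·(+0.5300+0.0000i)  (+0.0511-0.0265i)·(-0.1955-0.3003i)  (-0.0013+0.0060i)·(-0.0394+0.0891i)  (-0.0002-0.0003i)·(+0.0131-0.0021i)
Y_3^1(R⁻¹ n̂) = +0.159399+0.014265i

Re=0.1594 Im=0.0143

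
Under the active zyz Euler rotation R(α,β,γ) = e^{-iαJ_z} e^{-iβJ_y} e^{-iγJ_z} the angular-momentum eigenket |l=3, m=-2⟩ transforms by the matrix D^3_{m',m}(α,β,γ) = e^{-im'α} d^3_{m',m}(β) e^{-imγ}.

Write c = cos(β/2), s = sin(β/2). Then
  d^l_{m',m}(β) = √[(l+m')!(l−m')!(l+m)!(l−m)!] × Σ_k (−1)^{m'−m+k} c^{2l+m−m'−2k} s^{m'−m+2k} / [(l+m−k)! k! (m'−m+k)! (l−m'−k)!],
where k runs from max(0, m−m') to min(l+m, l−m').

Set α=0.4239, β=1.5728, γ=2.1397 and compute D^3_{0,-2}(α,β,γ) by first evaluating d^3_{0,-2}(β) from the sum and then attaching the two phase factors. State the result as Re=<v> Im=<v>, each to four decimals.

Re=0.0012 Im=0.0025

Split into d^3_{0,-2}(β=1.5728) × two z-phases.
With c≡cos(β/2)=0.706398 and s≡sin(β/2)=0.707815, N=[6·6·1·120]^{1/2}=65.726707
Admissible k: 0..1 (factorial args all ≥0)
  k=0: (−1)^2·65.7267/(12)·0.7064^4·0.7078^2 = +0.683279
  k=1: (−1)^3·65.7267/(12)·0.7064^2·0.7078^4 = -0.686022
d^3_{0,-2}(1.5728) = +0.683279 -0.686022 = -0.002744
Phases: e^{-i·(0)·0.4239}=+1.000000+0.000000i, e^{-i·(-2)·2.1397}=-0.419586-0.907716i ⇒ D=+0.001151+0.002490i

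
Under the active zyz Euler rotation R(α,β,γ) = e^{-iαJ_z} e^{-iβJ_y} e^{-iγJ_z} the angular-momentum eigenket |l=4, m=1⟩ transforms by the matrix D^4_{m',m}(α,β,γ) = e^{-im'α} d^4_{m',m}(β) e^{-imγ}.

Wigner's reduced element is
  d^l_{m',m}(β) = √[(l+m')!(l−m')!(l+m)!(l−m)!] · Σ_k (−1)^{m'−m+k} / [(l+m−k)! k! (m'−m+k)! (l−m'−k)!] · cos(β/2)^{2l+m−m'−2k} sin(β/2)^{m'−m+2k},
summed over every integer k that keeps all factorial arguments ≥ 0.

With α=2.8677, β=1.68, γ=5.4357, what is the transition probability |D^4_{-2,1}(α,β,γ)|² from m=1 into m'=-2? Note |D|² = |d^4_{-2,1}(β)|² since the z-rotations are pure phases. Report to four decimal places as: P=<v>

P=0.0968

D^4_{-2,1}(2.8677,1.68,5.4357) = e^{-i·-2·2.8677}·d^4_{-2,1}(1.68)·e^{-i·1·5.4357}. Compute d first:
Half-angle: c=0.667463, s=0.744643. N=√(2·720·120·6)=1018.233765
k∈{3,4,5} keeps every argument non-negative
  k=3: (−1)^0·1018.2338/(72)·0.6675^5·0.7446^3 = +0.773562
  k=4: (−1)^1·1018.2338/(48)·0.6675^3·0.7446^5 = -1.444204
  k=5: (−1)^2·1018.2338/(240)·0.6675^1·0.7446^7 = +0.359501
d^4_{-2,1}(1.68) = +0.773562 -1.444204 +0.359501 = -0.311140
|D^4_{-2,1}|² = |d^4_{-2,1}(β)|² = (-0.311140)² = 0.096808 (the z-rotation phases have unit modulus)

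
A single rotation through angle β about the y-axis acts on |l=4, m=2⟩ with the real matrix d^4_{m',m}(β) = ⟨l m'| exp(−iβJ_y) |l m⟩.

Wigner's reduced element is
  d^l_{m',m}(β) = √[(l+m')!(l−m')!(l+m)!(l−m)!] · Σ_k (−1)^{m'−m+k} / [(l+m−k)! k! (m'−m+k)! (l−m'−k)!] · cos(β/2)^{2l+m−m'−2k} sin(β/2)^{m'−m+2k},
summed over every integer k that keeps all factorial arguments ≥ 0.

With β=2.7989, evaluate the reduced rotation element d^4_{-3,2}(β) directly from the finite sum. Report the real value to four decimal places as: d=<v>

d^4_{-3,2}(β=2.7989) via Wigner's sum:
With c≡cos(β/2)=0.170509 and s≡sin(β/2)=0.985356, N=[1·5040·720·2]^{1/2}=2693.993318
Admissible k: 5..6 (factorial args all ≥0)
  k=5: (−1)^0·2693.9933/(240)·0.1705^3·0.9854^5 = +0.051689
  k=6: (−1)^1·2693.9933/(720)·0.1705^1·0.9854^7 = -0.575392
d^4_{-3,2}(2.7989) = +0.051689 -0.575392 = -0.523704

d=-0.5237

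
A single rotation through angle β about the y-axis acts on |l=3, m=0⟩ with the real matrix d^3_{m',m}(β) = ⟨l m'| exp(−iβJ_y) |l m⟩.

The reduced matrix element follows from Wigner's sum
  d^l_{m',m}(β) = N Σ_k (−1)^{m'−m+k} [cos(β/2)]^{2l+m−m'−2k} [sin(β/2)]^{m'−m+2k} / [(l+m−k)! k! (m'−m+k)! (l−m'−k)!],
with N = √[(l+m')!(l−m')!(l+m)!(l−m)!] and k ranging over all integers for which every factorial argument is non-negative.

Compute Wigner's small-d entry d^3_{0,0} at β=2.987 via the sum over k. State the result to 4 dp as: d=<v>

d=-0.9295

d^3_{0,0}(β=2.987) via Wigner's sum:
With c≡cos(β/2)=0.077219 and s≡sin(β/2)=0.997014, N=[6·6·6·6]^{1/2}=36.000000
The bounds max(0,m−m')=0 and min(l+m,l−m')=3 give 4 terms
  k=0: (−1)^0·36.0000/(36)·0.0772^6·0.9970^0 = +0.000000
  k=1: (−1)^1·36.0000/(4)·0.0772^4·0.9970^2 = -0.000318
  k=2: (−1)^2·36.0000/(4)·0.0772^2·0.9970^4 = +0.053027
  k=3: (−1)^3·36.0000/(36)·0.0772^0·0.9970^6 = -0.982218
d^3_{0,0}(2.987) = +0.000000 -0.000318 +0.053027 -0.982218 = -0.929508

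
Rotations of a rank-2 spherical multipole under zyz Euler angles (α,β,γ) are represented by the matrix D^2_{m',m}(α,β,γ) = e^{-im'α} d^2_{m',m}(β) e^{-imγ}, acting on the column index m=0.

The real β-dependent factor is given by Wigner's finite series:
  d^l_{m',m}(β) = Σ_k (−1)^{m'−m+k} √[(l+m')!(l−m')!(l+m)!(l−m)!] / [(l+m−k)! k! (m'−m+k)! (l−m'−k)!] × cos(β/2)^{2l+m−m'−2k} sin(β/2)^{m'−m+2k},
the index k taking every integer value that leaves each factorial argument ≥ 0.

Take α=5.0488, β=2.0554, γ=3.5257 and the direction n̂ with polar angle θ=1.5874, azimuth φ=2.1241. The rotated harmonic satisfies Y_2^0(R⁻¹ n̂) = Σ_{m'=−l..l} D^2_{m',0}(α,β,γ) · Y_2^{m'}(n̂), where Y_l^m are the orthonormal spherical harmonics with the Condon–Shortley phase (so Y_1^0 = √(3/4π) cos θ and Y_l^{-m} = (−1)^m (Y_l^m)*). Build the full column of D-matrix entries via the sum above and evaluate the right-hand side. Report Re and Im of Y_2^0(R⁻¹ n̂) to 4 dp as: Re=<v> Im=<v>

Re=0.3783 Im=0.0000

Need the full column D^2_{m',0} for m'=−2..2 at α=5.0488, β=2.0554, γ=3.5257.
cos(β/2)=0.516789, sin(β/2)=0.856113
d^2_{-2,0}: single k=2 term ⇒ +0.479473;  D = -0.374980-0.298806i
d^2_{-1,0}: k∈[1..2] ⇒ +0.289432 -0.794295 = -0.504863;  D = -0.166656+0.476563i
d^2_{0,0}: k∈[0..2] ⇒ +0.071327 -0.782977 +0.537185 = -0.174465;  D = -0.174465+0.000000i
d^2_{1,0}: k∈[0..1] ⇒ -0.289432 +0.794295 = +0.504863;  D = +0.166656+0.476563i
d^2_{2,0}: single k=0 term ⇒ +0.479473;  D = -0.374980+0.298806i
Y_2^{m'}(θ=1.5874,φ=2.1241) and Σ D·Y over m':
  (-0.3750-0.2988i)·(-0.1729+0.3453i)  (-0.1667+0.4766i)·(+0.0067+0.0109i)  (-0.1745+0.0000i)·(-0.3151+0.0000i)  (+0.1667+0.4766i)·(-0.0067+0.0109i)  (-0.3750+0.2988i)·(-0.1729-0.3453i)
Y_2^0(R⁻¹ n̂) = +0.378349+0.000000i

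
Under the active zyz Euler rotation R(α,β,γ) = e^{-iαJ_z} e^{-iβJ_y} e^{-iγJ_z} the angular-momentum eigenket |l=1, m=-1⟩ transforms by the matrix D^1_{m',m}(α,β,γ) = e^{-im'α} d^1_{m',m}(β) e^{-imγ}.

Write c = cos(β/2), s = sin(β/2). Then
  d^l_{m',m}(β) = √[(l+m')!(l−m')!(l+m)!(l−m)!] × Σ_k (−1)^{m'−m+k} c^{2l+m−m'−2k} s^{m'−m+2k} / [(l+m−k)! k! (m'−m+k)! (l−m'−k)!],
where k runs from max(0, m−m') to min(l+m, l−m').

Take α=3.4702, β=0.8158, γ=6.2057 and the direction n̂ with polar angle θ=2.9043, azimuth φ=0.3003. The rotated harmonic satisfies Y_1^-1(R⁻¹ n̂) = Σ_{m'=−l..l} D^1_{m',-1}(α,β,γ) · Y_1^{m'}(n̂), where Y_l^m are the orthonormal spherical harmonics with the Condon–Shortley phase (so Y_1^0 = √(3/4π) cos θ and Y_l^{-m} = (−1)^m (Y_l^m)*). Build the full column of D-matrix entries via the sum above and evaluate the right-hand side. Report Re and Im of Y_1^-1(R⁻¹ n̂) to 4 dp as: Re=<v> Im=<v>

Re=0.1882 Im=-0.0169

Need the full column D^1_{m',-1} for m'=−1..1 at α=3.4702, β=0.8158, γ=6.2057.
cos(β/2)=0.917956, sin(β/2)=0.396682
d^1_{-1,-1}: single k=0 term ⇒ +0.842643;  D = -0.816213-0.209389i
d^1_{0,-1}: single k=0 term ⇒ -0.514968;  D = -0.513422+0.039863i
d^1_{1,-1}: single k=0 term ⇒ +0.157357;  D = -0.144559+0.062160i
Y_1^{m'}(θ=2.9043,φ=0.3003) and Σ D·Y over m':
  (-0.8162-0.2094i)·(+0.0776-0.0240i)  (-0.5134+0.0399i)·(-0.4749+0.0000i)  (-0.1446+0.0622i)·(-0.0776-0.0240i)
Y_1^-1(R⁻¹ n̂) = +0.188185-0.016916i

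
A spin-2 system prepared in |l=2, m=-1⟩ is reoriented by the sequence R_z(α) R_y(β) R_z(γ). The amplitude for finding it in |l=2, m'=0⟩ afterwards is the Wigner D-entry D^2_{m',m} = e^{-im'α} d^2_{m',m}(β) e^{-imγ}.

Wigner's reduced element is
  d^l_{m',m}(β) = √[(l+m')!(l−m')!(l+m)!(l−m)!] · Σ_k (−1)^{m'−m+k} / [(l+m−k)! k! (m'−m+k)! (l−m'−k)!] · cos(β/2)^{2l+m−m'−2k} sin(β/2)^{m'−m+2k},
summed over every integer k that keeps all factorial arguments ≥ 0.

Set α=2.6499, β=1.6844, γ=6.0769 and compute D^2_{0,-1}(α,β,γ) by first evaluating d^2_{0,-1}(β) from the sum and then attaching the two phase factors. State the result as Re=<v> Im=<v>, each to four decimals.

Re=0.1350 Im=-0.0283

D^2_{0,-1}(2.6499,1.6844,6.0769) = e^{-i·0·2.6499}·d^2_{0,-1}(1.6844)·e^{-i·-1·6.0769}. Compute d first:
Half-angle: c=0.665823, s=0.746110. N=√(2·2·1·6)=4.898979
k: max(0,(-1)−(0))=0 … min(2+(-1),2−(0))=1
  k=0: (−1)^1·4.8990/(2)·0.6658^3·0.7461^1 = -0.539454
  k=1: (−1)^2·4.8990/(2)·0.6658^1·0.7461^3 = +0.677396
d^2_{0,-1}(1.6844) = -0.539454 +0.677396 = +0.137941
Phases: e^{-i·(0)·2.6499}=+1.000000+0.000000i, e^{-i·(-1)·6.0769}=+0.978799-0.204825i ⇒ D=+0.135017-0.028254i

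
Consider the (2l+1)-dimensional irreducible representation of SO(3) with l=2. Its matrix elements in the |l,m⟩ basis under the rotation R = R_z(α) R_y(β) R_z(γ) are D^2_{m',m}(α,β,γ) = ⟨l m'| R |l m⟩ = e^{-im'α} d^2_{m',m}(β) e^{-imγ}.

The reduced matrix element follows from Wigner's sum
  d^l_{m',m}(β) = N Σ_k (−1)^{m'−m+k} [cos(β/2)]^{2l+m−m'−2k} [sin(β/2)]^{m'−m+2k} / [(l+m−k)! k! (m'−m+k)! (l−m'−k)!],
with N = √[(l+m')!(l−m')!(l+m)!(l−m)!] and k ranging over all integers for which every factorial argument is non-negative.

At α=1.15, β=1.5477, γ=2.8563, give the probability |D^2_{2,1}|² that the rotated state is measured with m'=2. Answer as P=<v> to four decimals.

First d^2_{2,1}(β=1.5477), then the phase factors e^{-i(2)α} and e^{-i(1)γ}:
c=cos(1.5477/2)=0.715225, s=sin(1.5477/2)=0.698894; N=√[24·1·6·1]=12.000000
k: max(0,(1)−(2))=0 … min(2+(1),2−(2))=0
  k=0: (−1)^1·12.0000/(6)·0.7152^3·0.6989^1 = -0.511411
d^2_{2,1}(1.5477) = -0.511411
|D^2_{2,1}|² = |d^2_{2,1}(β)|² = (-0.511411)² = 0.261541 (the z-rotation phases have unit modulus)

P=0.2615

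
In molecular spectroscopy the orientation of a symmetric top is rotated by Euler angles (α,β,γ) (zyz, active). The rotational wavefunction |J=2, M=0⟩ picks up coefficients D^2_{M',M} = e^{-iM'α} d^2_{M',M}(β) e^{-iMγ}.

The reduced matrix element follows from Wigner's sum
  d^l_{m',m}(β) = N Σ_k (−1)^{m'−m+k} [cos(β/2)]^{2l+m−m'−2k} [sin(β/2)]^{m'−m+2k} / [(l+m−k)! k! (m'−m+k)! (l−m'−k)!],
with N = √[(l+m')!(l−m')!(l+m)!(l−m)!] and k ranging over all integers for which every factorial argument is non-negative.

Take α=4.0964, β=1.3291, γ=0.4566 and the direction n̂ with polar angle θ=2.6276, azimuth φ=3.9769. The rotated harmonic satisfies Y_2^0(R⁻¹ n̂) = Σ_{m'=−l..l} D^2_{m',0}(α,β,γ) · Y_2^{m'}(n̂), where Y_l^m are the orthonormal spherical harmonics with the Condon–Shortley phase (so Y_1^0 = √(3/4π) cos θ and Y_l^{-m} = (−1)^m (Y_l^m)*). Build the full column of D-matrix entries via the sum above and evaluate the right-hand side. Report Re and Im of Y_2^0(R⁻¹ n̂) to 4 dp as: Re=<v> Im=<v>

Need the full column D^2_{m',0} for m'=−2..2 at α=4.0964, β=1.3291, γ=0.4566.
cos(β/2)=0.787194, sin(β/2)=0.616705
d^2_{-2,0}: single k=2 term ⇒ +0.577291;  D = -0.191876+0.544471i
d^2_{-1,0}: k∈[1..2] ⇒ +0.736884 -0.452262 = +0.284622;  D = -0.164445-0.232309i
d^2_{0,0}: k∈[0..2] ⇒ +0.383997 -0.942712 +0.144647 = -0.414067;  D = -0.414067+0.000000i
d^2_{1,0}: k∈[0..1] ⇒ -0.736884 +0.452262 = -0.284622;  D = +0.164445-0.232309i
d^2_{2,0}: single k=0 term ⇒ +0.577291;  D = -0.191876-0.544471i
Y_2^{m'}(θ=2.6276,φ=3.9769) and Σ D·Y over m':
  (-0.1919+0.5445i)·(-0.0093-0.0929i)  (-0.1644-0.2323i)·(+0.2219-0.2453i)  (-0.4141+0.0000i)·(+0.4021+0.0000i)  (+0.1644-0.2323i)·(-0.2219-0.2453i)  (-0.1919-0.5445i)·(-0.0093+0.0929i)
Y_2^0(R⁻¹ n̂) = -0.248676+0.000000i

Re=-0.2487 Im=0.0000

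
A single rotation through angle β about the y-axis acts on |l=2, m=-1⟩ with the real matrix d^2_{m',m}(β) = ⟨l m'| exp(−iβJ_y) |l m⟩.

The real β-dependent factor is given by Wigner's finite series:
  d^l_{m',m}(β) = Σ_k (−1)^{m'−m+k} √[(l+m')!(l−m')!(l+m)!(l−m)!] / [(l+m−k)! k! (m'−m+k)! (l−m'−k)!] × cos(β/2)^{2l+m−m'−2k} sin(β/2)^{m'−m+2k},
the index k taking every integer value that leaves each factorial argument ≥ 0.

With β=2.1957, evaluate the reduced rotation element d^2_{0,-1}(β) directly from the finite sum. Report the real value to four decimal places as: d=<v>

d^2_{0,-1}(β=2.1957) via Wigner's sum:
c=cos(2.1957/2)=0.455511, s=sin(2.1957/2)=0.890230; N=√[2·2·1·6]=4.898979
k∈{0,1} keeps every argument non-negative
  k=0: (−1)^1·4.8990/(2)·0.4555^3·0.8902^1 = -0.206099
  k=1: (−1)^2·4.8990/(2)·0.4555^1·0.8902^3 = +0.787193
d^2_{0,-1}(2.1957) = -0.206099 +0.787193 = +0.581095

d=0.5811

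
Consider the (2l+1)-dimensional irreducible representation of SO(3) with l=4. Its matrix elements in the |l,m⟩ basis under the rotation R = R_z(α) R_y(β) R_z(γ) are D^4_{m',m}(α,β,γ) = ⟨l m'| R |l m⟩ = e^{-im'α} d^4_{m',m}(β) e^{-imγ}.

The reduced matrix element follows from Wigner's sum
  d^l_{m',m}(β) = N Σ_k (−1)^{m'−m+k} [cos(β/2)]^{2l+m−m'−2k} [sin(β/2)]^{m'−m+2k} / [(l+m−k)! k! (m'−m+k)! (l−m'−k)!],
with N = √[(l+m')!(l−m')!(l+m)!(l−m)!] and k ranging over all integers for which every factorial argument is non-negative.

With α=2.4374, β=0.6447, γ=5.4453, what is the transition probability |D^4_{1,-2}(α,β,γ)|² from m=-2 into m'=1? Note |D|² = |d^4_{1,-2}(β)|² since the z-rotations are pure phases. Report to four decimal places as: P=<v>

P=0.0833

Split into d^4_{1,-2}(β=0.6447) × two z-phases.
c=cos(0.6447/2)=0.948494, s=sin(0.6447/2)=0.316796; N=√[120·6·2·720]=1018.233765
k∈{0,1,2} keeps every argument non-negative
  k=0: (−1)^3·1018.2338/(72)·0.9485^5·0.3168^3 = -0.345166
  k=1: (−1)^4·1018.2338/(48)·0.9485^3·0.3168^5 = +0.057758
  k=2: (−1)^5·1018.2338/(240)·0.9485^1·0.3168^7 = -0.001289
d^4_{1,-2}(0.6447) = -0.345166 +0.057758 -0.001289 = -0.288697
|D^4_{1,-2}|² = |d^4_{1,-2}(β)|² = (-0.288697)² = 0.083346 (the z-rotation phases have unit modulus)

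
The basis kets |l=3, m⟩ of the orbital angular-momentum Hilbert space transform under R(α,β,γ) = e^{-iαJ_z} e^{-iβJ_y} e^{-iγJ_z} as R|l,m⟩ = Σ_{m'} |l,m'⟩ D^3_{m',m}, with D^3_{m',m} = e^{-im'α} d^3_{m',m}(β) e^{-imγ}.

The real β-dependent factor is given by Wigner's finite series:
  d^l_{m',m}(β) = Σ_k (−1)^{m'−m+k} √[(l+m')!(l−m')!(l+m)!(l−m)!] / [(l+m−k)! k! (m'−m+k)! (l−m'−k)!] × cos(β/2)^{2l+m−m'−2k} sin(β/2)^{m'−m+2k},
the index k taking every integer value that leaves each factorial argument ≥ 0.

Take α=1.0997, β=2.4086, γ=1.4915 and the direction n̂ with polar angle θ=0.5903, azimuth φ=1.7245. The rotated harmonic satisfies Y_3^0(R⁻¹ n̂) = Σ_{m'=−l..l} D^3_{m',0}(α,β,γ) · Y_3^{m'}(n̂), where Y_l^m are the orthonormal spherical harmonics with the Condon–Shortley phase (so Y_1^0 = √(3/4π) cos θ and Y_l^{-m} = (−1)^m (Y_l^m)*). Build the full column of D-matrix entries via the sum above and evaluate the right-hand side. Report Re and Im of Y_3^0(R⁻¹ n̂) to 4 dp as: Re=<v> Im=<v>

Re=0.2945 Im=0.0000

Need the full column D^3_{m',0} for m'=−3..3 at α=1.0997, β=2.4086, γ=1.4915.
cos(β/2)=0.358347, sin(β/2)=0.933589
d^3_{-3,0}: single k=3 term ⇒ +0.167453;  D = -0.165380-0.026266i
d^3_{-2,0}: k∈[2..3] ⇒ +0.078720 -0.534305 = -0.455585;  D = +0.267891-0.368500i
d^3_{-1,0}: k∈[1..3] ⇒ +0.019110 -0.389124 +0.880383 = +0.510369;  D = +0.231638+0.454775i
d^3_{0,0}: k∈[0..3] ⇒ +0.002117 -0.129350 +0.877953 -0.662115 = +0.088606;  D = +0.088606+0.000000i
d^3_{1,0}: k∈[0..2] ⇒ -0.019110 +0.389124 -0.880383 = -0.510369;  D = -0.231638+0.454775i
d^3_{2,0}: k∈[0..1] ⇒ +0.078720 -0.534305 = -0.455585;  D = +0.267891+0.368500i
d^3_{3,0}: single k=0 term ⇒ -0.167453;  D = +0.165380-0.026266i
Y_3^{m'}(θ=0.5903,φ=1.7245) and Σ D·Y over m':
  (-0.1654-0.0263i)·(+0.0320+0.0644i)  (+0.2679-0.3685i)·(-0.2507+0.0796i)  (+0.2316+0.4548i)·(-0.0675-0.4357i)  (+0.0886+0.0000i)·(+0.1398+0.0000i)  (-0.2316+0.4548i)·(+0.0675-0.4357i)  (+0.2679+0.3685i)·(-0.2507-0.0796i)  (+0.1654-0.0263i)·(-0.0320+0.0644i)
Y_3^0(R⁻¹ n̂) = +0.294525-0.000000i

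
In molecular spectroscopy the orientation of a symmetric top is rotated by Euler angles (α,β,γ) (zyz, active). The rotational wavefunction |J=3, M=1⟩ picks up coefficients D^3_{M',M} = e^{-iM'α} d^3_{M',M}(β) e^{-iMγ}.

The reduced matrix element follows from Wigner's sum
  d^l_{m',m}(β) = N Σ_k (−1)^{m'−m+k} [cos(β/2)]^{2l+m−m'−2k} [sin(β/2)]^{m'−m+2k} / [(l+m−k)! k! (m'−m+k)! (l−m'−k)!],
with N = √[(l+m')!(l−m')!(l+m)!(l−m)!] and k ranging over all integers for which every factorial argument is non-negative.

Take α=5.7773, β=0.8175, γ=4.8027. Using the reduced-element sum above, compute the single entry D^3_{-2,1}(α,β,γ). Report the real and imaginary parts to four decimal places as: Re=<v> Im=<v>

Split into d^3_{-2,1}(β=0.8175) × two z-phases.
With c≡cos(β/2)=0.917618 and s≡sin(β/2)=0.397463, N=[1·120·24·2]^{1/2}=75.894664
k: max(0,(1)−(-2))=3 … min(3+(1),3−(-2))=4
  k=3: (−1)^0·75.8947/(12)·0.9176^3·0.3975^3 = +0.306835
  k=4: (−1)^1·75.8947/(24)·0.9176^1·0.3975^5 = -0.028783
d^3_{-2,1}(0.8175) = +0.306835 -0.028783 = +0.278052
D = (+0.530360-0.847772i)·(+0.278052)·(+0.090188+0.995925i) = +0.248064+0.125607i

Re=0.2481 Im=0.1256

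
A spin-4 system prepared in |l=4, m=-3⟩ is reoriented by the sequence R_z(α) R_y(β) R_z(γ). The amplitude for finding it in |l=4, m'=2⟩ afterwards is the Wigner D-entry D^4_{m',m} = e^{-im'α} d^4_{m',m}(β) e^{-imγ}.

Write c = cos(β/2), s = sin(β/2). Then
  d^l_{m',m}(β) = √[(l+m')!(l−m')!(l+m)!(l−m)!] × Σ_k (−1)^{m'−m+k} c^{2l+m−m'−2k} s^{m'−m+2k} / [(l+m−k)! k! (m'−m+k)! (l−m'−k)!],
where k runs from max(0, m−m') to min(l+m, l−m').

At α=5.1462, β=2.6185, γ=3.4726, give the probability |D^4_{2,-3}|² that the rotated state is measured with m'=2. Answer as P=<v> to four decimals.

P=0.3554

Split into d^4_{2,-3}(β=2.6185) × two z-phases.
c=cos(2.6185/2)=0.258575, s=sin(2.6185/2)=0.965991; N=√[720·2·1·5040]=2693.993318
k∈{0,1} keeps every argument non-negative
  k=0: (−1)^5·2693.9933/(240)·0.2586^3·0.9660^5 = -0.163233
  k=1: (−1)^6·2693.9933/(720)·0.2586^1·0.9660^7 = +0.759386
d^4_{2,-3}(2.6185) = -0.163233 +0.759386 = +0.596152
|D^4_{2,-3}|² = |d^4_{2,-3}(β)|² = (+0.596152)² = 0.355398 (the z-rotation phases have unit modulus)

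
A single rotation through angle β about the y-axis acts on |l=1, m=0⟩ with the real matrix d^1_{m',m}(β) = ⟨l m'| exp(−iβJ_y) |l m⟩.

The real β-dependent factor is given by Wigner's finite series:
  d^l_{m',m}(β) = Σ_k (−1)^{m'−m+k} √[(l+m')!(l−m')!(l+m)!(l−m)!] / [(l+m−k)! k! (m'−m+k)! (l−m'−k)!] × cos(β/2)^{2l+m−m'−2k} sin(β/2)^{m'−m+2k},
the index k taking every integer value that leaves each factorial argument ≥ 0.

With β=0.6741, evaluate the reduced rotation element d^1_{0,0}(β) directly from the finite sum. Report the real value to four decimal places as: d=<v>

d=0.7813

d^1_{0,0}(β=0.6741) via Wigner's sum:
With c≡cos(β/2)=0.943734 and s≡sin(β/2)=0.330705, N=[1·1·1·1]^{1/2}=1.000000
The bounds max(0,m−m')=0 and min(l+m,l−m')=1 give 2 terms
  k=0: (−1)^0·1.0000/(1)·0.9437^2·0.3307^0 = +0.890635
  k=1: (−1)^1·1.0000/(1)·0.9437^0·0.3307^2 = -0.109365
d^1_{0,0}(0.6741) = +0.890635 -0.109365 = +0.781269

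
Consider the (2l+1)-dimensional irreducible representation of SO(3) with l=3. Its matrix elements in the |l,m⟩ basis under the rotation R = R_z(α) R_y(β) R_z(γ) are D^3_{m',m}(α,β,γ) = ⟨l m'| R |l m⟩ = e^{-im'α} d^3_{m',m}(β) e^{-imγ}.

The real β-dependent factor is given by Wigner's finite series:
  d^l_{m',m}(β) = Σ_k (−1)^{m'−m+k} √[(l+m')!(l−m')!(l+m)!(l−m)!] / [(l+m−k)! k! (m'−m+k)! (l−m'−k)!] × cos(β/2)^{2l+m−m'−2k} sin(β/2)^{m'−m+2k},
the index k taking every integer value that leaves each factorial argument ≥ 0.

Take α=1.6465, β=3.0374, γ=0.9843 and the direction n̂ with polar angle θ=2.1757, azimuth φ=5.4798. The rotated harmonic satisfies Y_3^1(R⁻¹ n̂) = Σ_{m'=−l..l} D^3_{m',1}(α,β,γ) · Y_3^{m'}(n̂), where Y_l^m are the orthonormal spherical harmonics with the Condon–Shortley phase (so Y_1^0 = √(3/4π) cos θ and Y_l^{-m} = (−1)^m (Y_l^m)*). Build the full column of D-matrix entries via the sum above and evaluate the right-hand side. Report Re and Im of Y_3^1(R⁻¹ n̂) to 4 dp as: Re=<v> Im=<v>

Re=0.0045 Im=0.0694

Need the full column D^3_{m',1} for m'=−3..3 at α=1.6465, β=3.0374, γ=0.9843.
cos(β/2)=0.052073, sin(β/2)=0.998643
d^3_{-3,1}: single k=4 term ⇒ +0.010445;  D = -0.007174-0.007591i
d^3_{-2,1}: k∈[3..4] ⇒ +0.000889 -0.163555 = -0.162665;  D = +0.109431-0.120353i
d^3_{-1,1}: k∈[2..4] ⇒ +0.000044 -0.021575 +0.991887 = +0.970356;  D = +0.765263+0.596627i
d^3_{0,1}: k∈[1..3] ⇒ +0.000001 -0.001461 +0.179165 = +0.177705;  D = +0.098350-0.148008i
d^3_{1,1}: k∈[0..2] ⇒ +0.000000 -0.000059 +0.016181 = +0.016123;  D = -0.014065-0.007882i
d^3_{2,1}: k∈[0..1] ⇒ -0.000001 +0.000889 = +0.000888;  D = -0.000374+0.000805i
d^3_{3,1}: single k=0 term ⇒ +0.000028;  D = +0.000027+0.000010i
Y_3^{m'}(θ=2.1757,φ=5.4798) and Σ D·Y over m':
  (-0.0072-0.0076i)·(-0.1728+0.1551i)  (+0.1094-0.1204i)·(+0.0141-0.3930i)  (+0.7653+0.5966i)·(+0.1139+0.1180i)  (+0.0984-0.1480i)·(+0.2935+0.0000i)  (-0.0141-0.0079i)·(-0.1139+0.1180i)  (-0.0004+0.0008i)·(+0.0141+0.3930i)  (+0.0000+0.0000i)·(+0.1728+0.1551i)
Y_3^1(R⁻¹ n̂) = +0.004462+0.069438i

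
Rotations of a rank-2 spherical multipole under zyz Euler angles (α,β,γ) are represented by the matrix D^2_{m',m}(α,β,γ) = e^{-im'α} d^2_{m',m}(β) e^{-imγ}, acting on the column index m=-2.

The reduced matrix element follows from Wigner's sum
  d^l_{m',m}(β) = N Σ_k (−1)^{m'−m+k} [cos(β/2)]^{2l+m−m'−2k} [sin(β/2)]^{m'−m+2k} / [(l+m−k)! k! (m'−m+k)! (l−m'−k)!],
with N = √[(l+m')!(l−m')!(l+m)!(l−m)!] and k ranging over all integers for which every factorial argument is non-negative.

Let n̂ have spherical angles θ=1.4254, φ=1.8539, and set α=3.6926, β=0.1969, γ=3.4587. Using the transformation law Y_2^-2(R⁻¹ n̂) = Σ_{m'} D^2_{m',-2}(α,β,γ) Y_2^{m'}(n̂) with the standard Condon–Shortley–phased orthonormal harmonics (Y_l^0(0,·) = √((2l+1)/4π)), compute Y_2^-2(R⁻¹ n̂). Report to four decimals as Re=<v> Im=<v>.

Re=-0.1334 Im=-0.3591

Need the full column D^2_{m',-2} for m'=−2..2 at α=3.6926, β=0.1969, γ=3.4587.
cos(β/2)=0.995158, sin(β/2)=0.098291
d^2_{-2,-2}: single k=0 term ⇒ +0.980771;  D = -0.161513+0.967381i
d^2_{-1,-2}: single k=0 term ⇒ -0.193740;  D = +0.072864+0.179516i
d^2_{0,-2}: single k=0 term ⇒ +0.023436;  D = +0.018879+0.013887i
d^2_{1,-2}: single k=0 term ⇒ -0.001890;  D = +0.001883+0.000157i
d^2_{2,-2}: single k=0 term ⇒ +0.000093;  D = +0.000083-0.000042i
Y_2^{m'}(θ=1.4254,φ=1.8539) and Σ D·Y over m':
  (-0.1615+0.9674i)·(-0.3191+0.2029i)  (+0.0729+0.1795i)·(-0.0309-0.1063i)  (+0.0189+0.0139i)·(-0.2955+0.0000i)  (+0.0019+0.0002i)·(+0.0309-0.1063i)  (+0.0001-0.0000i)·(-0.3191-0.2029i)
Y_2^-2(R⁻¹ n̂) = -0.133401-0.359109i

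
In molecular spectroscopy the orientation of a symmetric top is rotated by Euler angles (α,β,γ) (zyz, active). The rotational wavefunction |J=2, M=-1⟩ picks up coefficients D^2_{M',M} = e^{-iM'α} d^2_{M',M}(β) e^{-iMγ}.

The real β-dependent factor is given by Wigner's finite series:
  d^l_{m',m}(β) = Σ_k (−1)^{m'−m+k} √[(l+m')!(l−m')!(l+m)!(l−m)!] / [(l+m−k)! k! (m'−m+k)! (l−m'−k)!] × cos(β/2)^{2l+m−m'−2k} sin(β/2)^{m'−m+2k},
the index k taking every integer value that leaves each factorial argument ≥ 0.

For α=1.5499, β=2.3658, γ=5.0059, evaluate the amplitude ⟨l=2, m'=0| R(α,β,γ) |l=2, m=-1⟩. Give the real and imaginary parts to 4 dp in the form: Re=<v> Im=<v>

Re=0.1771 Im=-0.5861

Split into d^2_{0,-1}(β=2.3658) × two z-phases.
Half-angle: c=0.378242, s=0.925707. N=√(2·2·1·6)=4.898979
k∈{0,1} keeps every argument non-negative
  k=0: (−1)^1·4.8990/(2)·0.3782^3·0.9257^1 = -0.122704
  k=1: (−1)^2·4.8990/(2)·0.3782^1·0.9257^3 = +0.734963
d^2_{0,-1}(2.3658) = -0.122704 +0.734963 = +0.612259
Phases: e^{-i·(0)·1.5499}=+1.000000+0.000000i, e^{-i·(-1)·5.0059}=+0.289315-0.957234i ⇒ D=+0.177136-0.586076i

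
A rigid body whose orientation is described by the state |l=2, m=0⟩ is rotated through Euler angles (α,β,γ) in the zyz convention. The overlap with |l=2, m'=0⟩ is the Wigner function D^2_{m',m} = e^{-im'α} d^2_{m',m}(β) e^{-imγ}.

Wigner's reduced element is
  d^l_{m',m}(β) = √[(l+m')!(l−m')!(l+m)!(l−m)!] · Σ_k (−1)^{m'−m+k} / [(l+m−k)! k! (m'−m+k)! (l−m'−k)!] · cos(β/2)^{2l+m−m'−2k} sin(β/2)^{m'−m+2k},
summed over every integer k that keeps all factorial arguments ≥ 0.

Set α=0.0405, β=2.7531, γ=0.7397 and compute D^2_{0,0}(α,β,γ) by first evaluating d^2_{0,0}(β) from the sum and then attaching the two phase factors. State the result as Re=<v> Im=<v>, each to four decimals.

First d^2_{0,0}(β=2.7531), then the phase factors e^{-i(0)α} and e^{-i(0)γ}:
With c≡cos(β/2)=0.193027 and s≡sin(β/2)=0.981193, N=[2·2·2·2]^{1/2}=4.000000
Admissible k: 0..2 (factorial args all ≥0)
  k=0: (−1)^0·4.0000/(4)·0.1930^4·0.9812^0 = +0.001388
  k=1: (−1)^1·4.0000/(1)·0.1930^2·0.9812^2 = -0.143485
  k=2: (−1)^2·4.0000/(4)·0.1930^0·0.9812^4 = +0.926869
d^2_{0,0}(2.7531) = +0.001388 -0.143485 +0.926869 = +0.784773
Phases: e^{-i·(0)·0.0405}=+1.000000+0.000000i, e^{-i·(0)·0.7397}=+1.000000+0.000000i ⇒ D=+0.784773+0.000000i

Re=0.7848 Im=0.0000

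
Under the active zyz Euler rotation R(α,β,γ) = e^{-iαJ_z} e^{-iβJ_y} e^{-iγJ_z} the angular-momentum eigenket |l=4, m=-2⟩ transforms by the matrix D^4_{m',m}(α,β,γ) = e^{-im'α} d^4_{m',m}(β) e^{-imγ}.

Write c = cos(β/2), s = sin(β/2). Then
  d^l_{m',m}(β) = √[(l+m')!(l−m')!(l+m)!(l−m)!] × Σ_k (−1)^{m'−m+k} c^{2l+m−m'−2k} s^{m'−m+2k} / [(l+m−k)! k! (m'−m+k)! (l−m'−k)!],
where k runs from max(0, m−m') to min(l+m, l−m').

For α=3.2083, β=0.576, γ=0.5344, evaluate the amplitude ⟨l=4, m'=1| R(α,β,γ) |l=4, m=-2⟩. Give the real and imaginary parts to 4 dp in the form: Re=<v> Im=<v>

D^4_{1,-2}(3.2083,0.576,0.5344) = e^{-i·1·3.2083}·d^4_{1,-2}(0.576)·e^{-i·-2·0.5344}. Compute d first:
c=cos(0.576/2)=0.958814, s=sin(0.576/2)=0.284035; N=√[120·6·2·720]=1018.233765
Admissible k: 0..2 (factorial args all ≥0)
  k=0: (−1)^3·1018.2338/(72)·0.9588^5·0.2840^3 = -0.262605
  k=1: (−1)^4·1018.2338/(48)·0.9588^3·0.2840^5 = +0.034568
  k=2: (−1)^5·1018.2338/(240)·0.9588^1·0.2840^7 = -0.000607
d^4_{1,-2}(0.576) = -0.262605 +0.034568 -0.000607 = -0.228644
Phases: e^{-i·(1)·3.2083}=-0.997776+0.066658i, e^{-i·(-2)·0.5344}=+0.481177+0.876624i ⇒ D=+0.123134+0.192655i

Re=0.1231 Im=0.1927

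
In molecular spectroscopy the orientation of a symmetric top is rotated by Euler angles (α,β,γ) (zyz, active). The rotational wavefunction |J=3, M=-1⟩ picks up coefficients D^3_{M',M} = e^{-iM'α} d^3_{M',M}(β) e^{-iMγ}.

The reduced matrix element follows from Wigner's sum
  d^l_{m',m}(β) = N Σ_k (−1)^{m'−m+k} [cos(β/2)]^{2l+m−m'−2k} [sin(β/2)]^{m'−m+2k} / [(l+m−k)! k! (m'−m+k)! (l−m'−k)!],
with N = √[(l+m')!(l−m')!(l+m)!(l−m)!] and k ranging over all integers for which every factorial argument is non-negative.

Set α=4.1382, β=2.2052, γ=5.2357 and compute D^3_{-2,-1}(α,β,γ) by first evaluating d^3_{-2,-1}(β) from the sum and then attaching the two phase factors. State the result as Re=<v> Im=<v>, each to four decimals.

D^3_{-2,-1}(4.1382,2.2052,5.2357) = e^{-i·-2·4.1382}·d^3_{-2,-1}(2.2052)·e^{-i·-1·5.2357}. Compute d first:
Half-angle: c=0.451277, s=0.892384. N=√(1·120·2·24)=75.894664
The bounds max(0,m−m')=1 and min(l+m,l−m')=2 give 2 terms
  k=1: (−1)^0·75.8947/(24)·0.4513^5·0.8924^1 = +0.052817
  k=2: (−1)^1·75.8947/(12)·0.4513^3·0.8924^3 = -0.413063
d^3_{-2,-1}(2.2052) = +0.052817 -0.413063 = -0.360246
Attach z-rotation phases: D = e^{-i(-2)(4.1382)}·(-0.360246)·e^{-i(-1)(5.2357)} = -0.210799-0.292132i

Re=-0.2108 Im=-0.2921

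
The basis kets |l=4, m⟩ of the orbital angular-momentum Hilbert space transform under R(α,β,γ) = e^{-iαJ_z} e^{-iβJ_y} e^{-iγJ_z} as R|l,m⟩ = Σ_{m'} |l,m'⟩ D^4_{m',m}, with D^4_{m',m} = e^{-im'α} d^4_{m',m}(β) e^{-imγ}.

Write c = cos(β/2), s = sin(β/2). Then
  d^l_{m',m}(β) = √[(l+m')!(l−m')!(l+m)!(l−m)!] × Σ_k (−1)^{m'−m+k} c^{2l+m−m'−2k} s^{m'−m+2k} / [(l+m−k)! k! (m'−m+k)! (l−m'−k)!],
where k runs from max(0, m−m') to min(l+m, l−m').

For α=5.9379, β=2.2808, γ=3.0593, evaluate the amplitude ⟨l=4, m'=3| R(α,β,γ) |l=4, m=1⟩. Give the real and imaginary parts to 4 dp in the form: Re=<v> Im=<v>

First d^4_{3,1}(β=2.2808), then the phase factors e^{-i(3)α} and e^{-i(1)γ}:
Half-angle: c=0.417231, s=0.908800. N=√(5040·1·120·6)=1904.940944
k: max(0,(1)−(3))=0 … min(4+(1),4−(3))=1
  k=0: (−1)^2·1904.9409/(240)·0.4172^6·0.9088^2 = +0.034583
  k=1: (−1)^3·1904.9409/(144)·0.4172^4·0.9088^4 = -0.273464
d^4_{3,1}(2.2808) = +0.034583 -0.273464 = -0.238880
Phases: e^{-i·(3)·5.9379}=+0.509790+0.860299i, e^{-i·(1)·3.0593}=-0.996616-0.082200i ⇒ D=+0.104474+0.214823i

Re=0.1045 Im=0.2148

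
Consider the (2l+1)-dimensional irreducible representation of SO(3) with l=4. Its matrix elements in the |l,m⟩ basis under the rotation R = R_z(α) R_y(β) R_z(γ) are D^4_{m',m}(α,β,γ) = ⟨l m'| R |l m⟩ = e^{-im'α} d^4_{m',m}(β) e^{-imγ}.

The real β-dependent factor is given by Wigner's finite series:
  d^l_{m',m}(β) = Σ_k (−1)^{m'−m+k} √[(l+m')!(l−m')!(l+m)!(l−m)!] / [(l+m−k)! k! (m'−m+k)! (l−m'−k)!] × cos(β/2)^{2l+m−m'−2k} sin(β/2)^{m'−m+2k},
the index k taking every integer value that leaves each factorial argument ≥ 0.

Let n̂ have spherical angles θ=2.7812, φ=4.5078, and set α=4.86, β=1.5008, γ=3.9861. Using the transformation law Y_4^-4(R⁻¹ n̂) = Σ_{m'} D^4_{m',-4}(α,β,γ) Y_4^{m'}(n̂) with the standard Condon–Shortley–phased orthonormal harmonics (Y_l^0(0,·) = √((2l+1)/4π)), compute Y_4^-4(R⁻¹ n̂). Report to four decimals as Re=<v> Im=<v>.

Need the full column D^4_{m',-4} for m'=−4..4 at α=4.86, β=1.5008, γ=3.9861.
cos(β/2)=0.731416, sin(β/2)=0.681931
d^4_{-4,-4}: single k=0 term ⇒ +0.081906;  D = -0.055465-0.060268i
d^4_{-3,-4}: single k=0 term ⇒ -0.215992;  D = -0.135692+0.168049i
d^4_{-2,-4}: single k=0 term ⇒ +0.376745;  D = +0.324742+0.190996i
d^4_{-1,-4}: single k=0 term ⇒ -0.496751;  D = +0.186121-0.460566i
d^4_{0,-4}: single k=0 term ⇒ +0.517809;  D = -0.503403-0.121292i
d^4_{1,-4}: single k=0 term ⇒ -0.431808;  D = -0.038305+0.430106i
d^4_{2,-4}: single k=0 term ⇒ +0.284677;  D = +0.284185-0.016725i
d^4_{3,-4}: single k=0 term ⇒ -0.141871;  D = -0.029074-0.138860i
d^4_{4,-4}: single k=0 term ⇒ +0.046765;  D = -0.043866+0.016212i
Y_4^{m'}(θ=2.7812,φ=4.5078) and Σ D·Y over m':
  (-0.0555-0.0603i)·(+0.0047+0.0050i)  (-0.1357+0.1680i)·(-0.0296+0.0420i)  (+0.3247+0.1910i)·(-0.1958-0.0849i)  (+0.1861-0.4606i)·(+0.0993-0.4784i)  (-0.5034-0.1213i)·(+0.3773+0.0000i)  (-0.0383+0.4301i)·(-0.0993-0.4784i)  (+0.2842-0.0167i)·(-0.1958+0.0849i)  (-0.0291-0.1389i)·(+0.0296+0.0420i)  (-0.0439+0.0162i)·(+0.0047-0.0050i)
Y_4^-4(R⁻¹ n̂) = -0.281978-0.258706i

Re=-0.2820 Im=-0.2587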